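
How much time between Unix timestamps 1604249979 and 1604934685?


684706 seconds (190.2 hours / 7.92 days)

Difference = 1604934685 - 1604249979 = 684706 seconds
In hours: 684706 / 3600 ≈ 190.2
In days: 684706 / 86400 ≈ 7.92


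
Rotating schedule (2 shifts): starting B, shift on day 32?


Shifts: A, B
Start: B (index 1)
Day 32: (1 + 32 - 1) mod 2
= 32 mod 2
= 0
Index 0 → shift A

Shift A


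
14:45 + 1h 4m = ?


Start: 885 minutes from midnight
Add: 64 minutes
Total: 949 minutes
Hours: 949 ÷ 60 = 15 remainder 49

15:49


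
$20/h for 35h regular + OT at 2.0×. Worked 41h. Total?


Regular: 35h × $20 = $700.00
Overtime: 41 - 35 = 6h
OT pay: 6h × $20 × 2.0 = $240.00
Total = $700.00 + $240.00 = $940.00

$940.00


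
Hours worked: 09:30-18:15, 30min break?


8h 15m (495 minutes)

Total time = (18×60+15) - (9×60+30)
= 1095 - 570 = 525 min
Minus break: 525 - 30 = 495 min
= 8h 15m


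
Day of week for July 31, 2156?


Saturday

Zeller's congruence:
q=31, m=7, k=56, j=21
h = (31 + ⌊13×8/5⌋ + 56 + ⌊56/4⌋ + ⌊21/4⌋ - 2×21) mod 7
= (31 + 20 + 56 + 14 + 5 - 42) mod 7
= 84 mod 7 = 0
h=0 → Saturday


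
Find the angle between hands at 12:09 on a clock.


Hour hand (12 ≡ 0 on the dial): 0×30 + 9×0.5 = 4.5°
Minute hand = 9×6 = 54°
Difference = |4.5 - 54| = 49.5°

49.5°


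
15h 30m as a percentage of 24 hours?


Total minutes: 15×60 + 30 = 930
Day = 24×60 = 1440 minutes
Fraction = 930/1440 ≈ 0.6458
As a percentage: 930/1440 × 100 ≈ 64.58%

0.6458 (64.58%)


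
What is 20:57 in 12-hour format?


8:57 PM

Hour: 20
20 - 12 = 8 → PM


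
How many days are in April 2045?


30 days

Month: April (month 4)
April has 30 days


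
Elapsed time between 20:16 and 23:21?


End time in minutes: 23×60 + 21 = 1401
Start time in minutes: 20×60 + 16 = 1216
Difference = 1401 - 1216 = 185 minutes
= 3 hours 5 minutes

3h 5m


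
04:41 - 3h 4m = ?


01:37

Start: 281 minutes from midnight
Subtract: 184 minutes
Remaining: 281 - 184 = 97
Hours: 1, Minutes: 37


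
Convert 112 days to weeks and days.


16 weeks 0 days

Weeks: 112 ÷ 7 = 16 remainder 0


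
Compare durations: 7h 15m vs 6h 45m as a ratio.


29:27 (1.07)

Duration 1: 435 minutes
Duration 2: 405 minutes
Ratio = 435:405
GCD = 15
Simplified = 29:27
As a decimal: 29/27 ≈ 1.07


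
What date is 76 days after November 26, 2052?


February 10, 2053

Start: November 26, 2052
Add 76 days
November 26 → December 1: 30 - 26 + 1 = 5 days (76 - 5 = 71 left)
December 1 → January 1: 31 - 1 + 1 = 31 days (71 - 31 = 40 left)
January 1 → February 1: 31 - 1 + 1 = 31 days (40 - 31 = 9 left)
February 1 + 9 = February 10, 2053


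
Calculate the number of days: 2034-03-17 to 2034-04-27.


41 days

From March 17, 2034 to April 27, 2034
Rest of March 2034: 31 - 17 = 14
Days into April 2034: 27
Total = 14 + 27 = 41 days


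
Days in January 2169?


Month: January (month 1)
January has 31 days

31 days


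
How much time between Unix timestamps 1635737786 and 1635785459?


47673 seconds (13.2 hours / 0.55 days)

Difference = 1635785459 - 1635737786 = 47673 seconds
In hours: 47673 / 3600 ≈ 13.2
In days: 47673 / 86400 ≈ 0.55


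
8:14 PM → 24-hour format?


Input: 8:14 PM
PM: 8 + 12 = 20

20:14


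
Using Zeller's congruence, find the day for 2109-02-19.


Zeller's congruence:
q=19, m=14, k=8, j=21
h = (19 + ⌊13×15/5⌋ + 8 + ⌊8/4⌋ + ⌊21/4⌋ - 2×21) mod 7
= (19 + 39 + 8 + 2 + 5 - 42) mod 7
= 31 mod 7 = 3
h=3 → Tuesday

Tuesday


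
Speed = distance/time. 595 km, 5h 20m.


Distance: 595 km
Time: 5h 20m = 320 min = 320/60 = 16/3 hours
Speed = 595 ÷ (16/3) = 595 × 3 / 16 = 1785/16 ≈ 111.6 km/h

111.6 km/h


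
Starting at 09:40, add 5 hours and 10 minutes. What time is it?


Start: 580 minutes from midnight
Add: 310 minutes
Total: 890 minutes
Hours: 890 ÷ 60 = 14 remainder 50

14:50


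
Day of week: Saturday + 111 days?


Start: Saturday (index 5)
(5 + 111) mod 7
= 116 mod 7
= 4
Index 4 → Friday

Friday


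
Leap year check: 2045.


No

Rules: divisible by 4 AND (not by 100 OR by 400)
2045 ÷ 4 = 511 remainder 1 → not divisible by 4
Not divisible by 4 → not a leap year


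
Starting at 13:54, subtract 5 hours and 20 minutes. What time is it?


Start: 834 minutes from midnight
Subtract: 320 minutes
Remaining: 834 - 320 = 514
Hours: 8, Minutes: 34

08:34


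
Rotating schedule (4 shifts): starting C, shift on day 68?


Shifts: A, B, C, D
Start: C (index 2)
Day 68: (2 + 68 - 1) mod 4
= 69 mod 4
= 1
Index 1 → shift B

Shift B


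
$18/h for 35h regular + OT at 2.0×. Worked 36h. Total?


$666.00

Regular: 35h × $18 = $630.00
Overtime: 36 - 35 = 1h
OT pay: 1h × $18 × 2.0 = $36.00
Total = $630.00 + $36.00 = $666.00


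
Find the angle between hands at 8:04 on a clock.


Hour hand = 8×30 + 4×0.5 = 242.0°
Minute hand = 4×6 = 24°
Difference = |242.0 - 24| = 218.0°
Since > 180°: 360 - 218.0 = 142.0°

142.0°


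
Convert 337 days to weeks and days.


48 weeks 1 days

Weeks: 337 ÷ 7 = 48 remainder 1


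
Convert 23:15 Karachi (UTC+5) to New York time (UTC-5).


Time difference = UTC-5 - UTC+5 = -10 hours
New hour = (23 -10) mod 24
= 13 mod 24 = 13
Minutes unchanged → 13:15

13:15


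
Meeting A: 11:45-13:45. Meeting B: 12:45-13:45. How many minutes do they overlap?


60 minutes

Meeting A: 705-825 (in minutes from midnight)
Meeting B: 765-825
Overlap start = max(705, 765) = 765
Overlap end = min(825, 825) = 825
Overlap = max(0, 825 - 765) = 60 min


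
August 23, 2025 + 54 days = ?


Start: August 23, 2025
Add 54 days
August 23 → September 1: 31 - 23 + 1 = 9 days (54 - 9 = 45 left)
September 1 → October 1: 30 - 1 + 1 = 30 days (45 - 30 = 15 left)
October 1 + 15 = October 16, 2025

October 16, 2025


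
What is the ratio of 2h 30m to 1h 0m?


5:2 (2.50)

Duration 1: 150 minutes
Duration 2: 60 minutes
Ratio = 150:60
GCD = 30
Simplified = 5:2
As a decimal: 5/2 = 2.50


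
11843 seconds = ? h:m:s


Hours: 11843 ÷ 3600 = 3 remainder 1043
Minutes: 1043 ÷ 60 = 17 remainder 23
Seconds: 23

3h 17m 23s


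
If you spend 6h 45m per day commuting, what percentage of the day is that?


28.1%

Time: 405 minutes
Day: 1440 minutes
Percentage = (405/1440) × 100 ≈ 28.1%


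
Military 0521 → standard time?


5:21 AM

Hour: 5
5 < 12 → AM


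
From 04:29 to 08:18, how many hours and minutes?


3h 49m

End time in minutes: 8×60 + 18 = 498
Start time in minutes: 4×60 + 29 = 269
Difference = 498 - 269 = 229 minutes
= 3 hours 49 minutes


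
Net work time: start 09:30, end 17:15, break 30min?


7h 15m (435 minutes)

Total time = (17×60+15) - (9×60+30)
= 1035 - 570 = 465 min
Minus break: 465 - 30 = 435 min
= 7h 15m


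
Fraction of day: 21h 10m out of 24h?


Total minutes: 21×60 + 10 = 1270
Day = 24×60 = 1440 minutes
Fraction = 1270/1440 ≈ 0.8819
As a percentage: 1270/1440 × 100 ≈ 88.19%

0.8819 (88.19%)


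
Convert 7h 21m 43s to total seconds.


Hours: 7 × 3600 = 25200
Minutes: 21 × 60 = 1260
Seconds: 43
Total = 25200 + 1260 + 43 = 26503

26503 seconds


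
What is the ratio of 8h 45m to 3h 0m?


Duration 1: 525 minutes
Duration 2: 180 minutes
Ratio = 525:180
GCD = 15
Simplified = 35:12
As a decimal: 35/12 ≈ 2.92

35:12 (2.92)


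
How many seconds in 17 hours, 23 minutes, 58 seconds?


62638 seconds

Hours: 17 × 3600 = 61200
Minutes: 23 × 60 = 1380
Seconds: 58
Total = 61200 + 1380 + 58 = 62638


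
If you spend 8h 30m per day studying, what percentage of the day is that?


35.4%

Time: 510 minutes
Day: 1440 minutes
Percentage = (510/1440) × 100 ≈ 35.4%


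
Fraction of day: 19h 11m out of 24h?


Total minutes: 19×60 + 11 = 1151
Day = 24×60 = 1440 minutes
Fraction = 1151/1440 ≈ 0.7993
As a percentage: 1151/1440 × 100 ≈ 79.93%

0.7993 (79.93%)


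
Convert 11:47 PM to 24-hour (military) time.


Input: 11:47 PM
PM: 11 + 12 = 23

23:47


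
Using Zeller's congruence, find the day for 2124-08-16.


Zeller's congruence:
q=16, m=8, k=24, j=21
h = (16 + ⌊13×9/5⌋ + 24 + ⌊24/4⌋ + ⌊21/4⌋ - 2×21) mod 7
= (16 + 23 + 24 + 6 + 5 - 42) mod 7
= 32 mod 7 = 4
h=4 → Wednesday

Wednesday


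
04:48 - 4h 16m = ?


Start: 288 minutes from midnight
Subtract: 256 minutes
Remaining: 288 - 256 = 32
Hours: 0, Minutes: 32

00:32


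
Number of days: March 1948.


Month: March (month 3)
March has 31 days

31 days


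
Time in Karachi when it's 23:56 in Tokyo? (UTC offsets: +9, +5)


19:56

Time difference = UTC+5 - UTC+9 = -4 hours
New hour = (23 -4) mod 24
= 19 mod 24 = 19
Minutes unchanged → 19:56


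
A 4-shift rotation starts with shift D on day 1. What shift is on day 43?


Shifts: A, B, C, D
Start: D (index 3)
Day 43: (3 + 43 - 1) mod 4
= 45 mod 4
= 1
Index 1 → shift B

Shift B


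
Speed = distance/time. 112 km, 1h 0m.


112.0 km/h

Distance: 112 km
Time: 1 hours
Speed = 112 / 1 = 112.0 km/h


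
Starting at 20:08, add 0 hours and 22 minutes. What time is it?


Start: 1208 minutes from midnight
Add: 22 minutes
Total: 1230 minutes
Hours: 1230 ÷ 60 = 20 remainder 30

20:30


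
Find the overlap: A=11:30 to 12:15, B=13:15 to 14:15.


Meeting A: 690-735 (in minutes from midnight)
Meeting B: 795-855
Overlap start = max(690, 795) = 795
Overlap end = min(735, 855) = 735
Overlap = max(0, 735 - 795) = 0 min

0 minutes


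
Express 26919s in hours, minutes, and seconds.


Hours: 26919 ÷ 3600 = 7 remainder 1719
Minutes: 1719 ÷ 60 = 28 remainder 39
Seconds: 39

7h 28m 39s


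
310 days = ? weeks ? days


Weeks: 310 ÷ 7 = 44 remainder 2

44 weeks 2 days


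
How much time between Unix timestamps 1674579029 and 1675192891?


Difference = 1675192891 - 1674579029 = 613862 seconds
In hours: 613862 / 3600 ≈ 170.5
In days: 613862 / 86400 ≈ 7.10

613862 seconds (170.5 hours / 7.10 days)


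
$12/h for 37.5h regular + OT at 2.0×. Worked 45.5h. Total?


Regular: 37.5h × $12 = $450.00
Overtime: 45.5 - 37.5 = 8.0h
OT pay: 8.0h × $12 × 2.0 = $192.00
Total = $450.00 + $192.00 = $642.00

$642.00


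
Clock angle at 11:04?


Hour hand = 11×30 + 4×0.5 = 332.0°
Minute hand = 4×6 = 24°
Difference = |332.0 - 24| = 308.0°
Since > 180°: 360 - 308.0 = 52.0°

52.0°


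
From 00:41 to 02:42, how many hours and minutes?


End time in minutes: 2×60 + 42 = 162
Start time in minutes: 0×60 + 41 = 41
Difference = 162 - 41 = 121 minutes
= 2 hours 1 minutes

2h 1m


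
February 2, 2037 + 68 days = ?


Start: February 2, 2037
Add 68 days
February 2 → March 1: 28 - 2 + 1 = 27 days (68 - 27 = 41 left)
March 1 → April 1: 31 - 1 + 1 = 31 days (41 - 31 = 10 left)
April 1 + 10 = April 11, 2037

April 11, 2037


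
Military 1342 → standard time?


1:42 PM

Hour: 13
13 - 12 = 1 → PM


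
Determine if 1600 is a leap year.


Rules: divisible by 4 AND (not by 100 OR by 400)
1600 ÷ 4 = 400 exactly → divisible by 4
1600 ÷ 100 = 16 exactly → divisible by 100
1600 ÷ 400 = 4 exactly → divisible by 400
Divisible by 400 → leap year

Yes


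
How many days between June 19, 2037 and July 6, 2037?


From June 19, 2037 to July 6, 2037
Rest of June 2037: 30 - 19 = 11
Days into July 2037: 6
Total = 11 + 6 = 17 days

17 days


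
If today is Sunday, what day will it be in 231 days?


Start: Sunday (index 6)
(6 + 231) mod 7
= 237 mod 7
= 6
Index 6 → Sunday

Sunday


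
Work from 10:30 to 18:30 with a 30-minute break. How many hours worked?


7h 30m (450 minutes)

Total time = (18×60+30) - (10×60+30)
= 1110 - 630 = 480 min
Minus break: 480 - 30 = 450 min
= 7h 30m


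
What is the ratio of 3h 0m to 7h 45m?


Duration 1: 180 minutes
Duration 2: 465 minutes
Ratio = 180:465
GCD = 15
Simplified = 12:31
As a decimal: 12/31 ≈ 0.39

12:31 (0.39)


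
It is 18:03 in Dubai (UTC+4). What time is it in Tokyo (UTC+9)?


Time difference = UTC+9 - UTC+4 = +5 hours
New hour = (18 + 5) mod 24
= 23 mod 24 = 23
Minutes unchanged → 23:03

23:03


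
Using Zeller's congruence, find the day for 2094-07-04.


Zeller's congruence:
q=4, m=7, k=94, j=20
h = (4 + ⌊13×8/5⌋ + 94 + ⌊94/4⌋ + ⌊20/4⌋ - 2×20) mod 7
= (4 + 20 + 94 + 23 + 5 - 40) mod 7
= 106 mod 7 = 1
h=1 → Sunday

Sunday


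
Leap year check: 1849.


No

Rules: divisible by 4 AND (not by 100 OR by 400)
1849 ÷ 4 = 462 remainder 1 → not divisible by 4
Not divisible by 4 → not a leap year


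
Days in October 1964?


Month: October (month 10)
October has 31 days

31 days


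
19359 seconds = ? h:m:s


Hours: 19359 ÷ 3600 = 5 remainder 1359
Minutes: 1359 ÷ 60 = 22 remainder 39
Seconds: 39

5h 22m 39s


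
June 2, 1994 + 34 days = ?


July 6, 1994

Start: June 2, 1994
Add 34 days
June 2 → July 1: 30 - 2 + 1 = 29 days (34 - 29 = 5 left)
July 1 + 5 = July 6, 1994


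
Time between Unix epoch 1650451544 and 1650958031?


506487 seconds (140.7 hours / 5.86 days)

Difference = 1650958031 - 1650451544 = 506487 seconds
In hours: 506487 / 3600 ≈ 140.7
In days: 506487 / 86400 ≈ 5.86


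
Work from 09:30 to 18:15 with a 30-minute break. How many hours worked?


8h 15m (495 minutes)

Total time = (18×60+15) - (9×60+30)
= 1095 - 570 = 525 min
Minus break: 525 - 30 = 495 min
= 8h 15m


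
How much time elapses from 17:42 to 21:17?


End time in minutes: 21×60 + 17 = 1277
Start time in minutes: 17×60 + 42 = 1062
Difference = 1277 - 1062 = 215 minutes
= 3 hours 35 minutes

3h 35m


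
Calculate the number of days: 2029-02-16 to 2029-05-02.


75 days

From February 16, 2029 to May 2, 2029
Rest of February 2029: 28 - 16 = 12
Full months: March 31, April 30
Days into May 2029: 2
Total = 12 + 31 + 30 + 2 = 75 days


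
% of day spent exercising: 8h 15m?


34.4%

Time: 495 minutes
Day: 1440 minutes
Percentage = (495/1440) × 100 ≈ 34.4%


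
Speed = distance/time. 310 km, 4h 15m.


72.9 km/h

Distance: 310 km
Time: 4h 15m = 255 min = 255/60 = 17/4 hours
Speed = 310 ÷ (17/4) = 310 × 4 / 17 = 1240/17 ≈ 72.9 km/h


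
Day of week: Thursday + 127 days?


Friday

Start: Thursday (index 3)
(3 + 127) mod 7
= 130 mod 7
= 4
Index 4 → Friday


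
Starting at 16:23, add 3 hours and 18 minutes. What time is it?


19:41

Start: 983 minutes from midnight
Add: 198 minutes
Total: 1181 minutes
Hours: 1181 ÷ 60 = 19 remainder 41


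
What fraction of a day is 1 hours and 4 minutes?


0.0444 (4.44%)

Total minutes: 1×60 + 4 = 64
Day = 24×60 = 1440 minutes
Fraction = 64/1440 ≈ 0.0444
As a percentage: 64/1440 × 100 ≈ 4.44%


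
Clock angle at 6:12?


114.0°

Hour hand = 6×30 + 12×0.5 = 186.0°
Minute hand = 12×6 = 72°
Difference = |186.0 - 72| = 114.0°


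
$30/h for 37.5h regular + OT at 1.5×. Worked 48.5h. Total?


$1620.00

Regular: 37.5h × $30 = $1125.00
Overtime: 48.5 - 37.5 = 11.0h
OT pay: 11.0h × $30 × 1.5 = $495.00
Total = $1125.00 + $495.00 = $1620.00


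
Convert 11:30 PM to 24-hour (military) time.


23:30

Input: 11:30 PM
PM: 11 + 12 = 23


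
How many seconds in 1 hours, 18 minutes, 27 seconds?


4707 seconds

Hours: 1 × 3600 = 3600
Minutes: 18 × 60 = 1080
Seconds: 27
Total = 3600 + 1080 + 27 = 4707


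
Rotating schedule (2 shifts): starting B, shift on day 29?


Shifts: A, B
Start: B (index 1)
Day 29: (1 + 29 - 1) mod 2
= 29 mod 2
= 1
Index 1 → shift B

Shift B


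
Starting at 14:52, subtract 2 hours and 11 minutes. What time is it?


Start: 892 minutes from midnight
Subtract: 131 minutes
Remaining: 892 - 131 = 761
Hours: 12, Minutes: 41

12:41


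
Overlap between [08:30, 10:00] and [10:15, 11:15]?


0 minutes

Meeting A: 510-600 (in minutes from midnight)
Meeting B: 615-675
Overlap start = max(510, 615) = 615
Overlap end = min(600, 675) = 600
Overlap = max(0, 600 - 615) = 0 min


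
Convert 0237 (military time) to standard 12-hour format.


Hour: 2
2 < 12 → AM

2:37 AM


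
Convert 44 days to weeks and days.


Weeks: 44 ÷ 7 = 6 remainder 2

6 weeks 2 days


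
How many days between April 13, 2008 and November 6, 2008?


From April 13, 2008 to November 6, 2008
Rest of April 2008: 30 - 13 = 17
Full months: May 31, June 30, July 31, August 31, September 30, October 31
Days into November 2008: 6
Total = 17 + 31 + 30 + 31 + 31 + 30 + 31 + 6 = 207 days

207 days


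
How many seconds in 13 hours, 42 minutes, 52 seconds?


49372 seconds

Hours: 13 × 3600 = 46800
Minutes: 42 × 60 = 2520
Seconds: 52
Total = 46800 + 2520 + 52 = 49372


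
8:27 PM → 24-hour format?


20:27

Input: 8:27 PM
PM: 8 + 12 = 20


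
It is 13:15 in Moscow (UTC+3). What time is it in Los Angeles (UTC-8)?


Time difference = UTC-8 - UTC+3 = -11 hours
New hour = (13 -11) mod 24
= 2 mod 24 = 2
Minutes unchanged → 02:15

02:15


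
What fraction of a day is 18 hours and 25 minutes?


0.7674 (76.74%)

Total minutes: 18×60 + 25 = 1105
Day = 24×60 = 1440 minutes
Fraction = 1105/1440 ≈ 0.7674
As a percentage: 1105/1440 × 100 ≈ 76.74%


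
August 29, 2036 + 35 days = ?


Start: August 29, 2036
Add 35 days
August 29 → September 1: 31 - 29 + 1 = 3 days (35 - 3 = 32 left)
September 1 → October 1: 30 - 1 + 1 = 30 days (32 - 30 = 2 left)
October 1 + 2 = October 3, 2036

October 3, 2036


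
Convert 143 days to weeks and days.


Weeks: 143 ÷ 7 = 20 remainder 3

20 weeks 3 days


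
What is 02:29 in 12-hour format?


2:29 AM

Hour: 2
2 < 12 → AM


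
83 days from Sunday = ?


Saturday

Start: Sunday (index 6)
(6 + 83) mod 7
= 89 mod 7
= 5
Index 5 → Saturday


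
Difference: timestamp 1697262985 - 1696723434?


539551 seconds (149.9 hours / 6.24 days)

Difference = 1697262985 - 1696723434 = 539551 seconds
In hours: 539551 / 3600 ≈ 149.9
In days: 539551 / 86400 ≈ 6.24


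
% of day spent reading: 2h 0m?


8.3%

Time: 120 minutes
Day: 1440 minutes
Percentage = (120/1440) × 100 ≈ 8.3%


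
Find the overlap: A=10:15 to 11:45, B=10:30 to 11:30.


Meeting A: 615-705 (in minutes from midnight)
Meeting B: 630-690
Overlap start = max(615, 630) = 630
Overlap end = min(705, 690) = 690
Overlap = max(0, 690 - 630) = 60 min

60 minutes


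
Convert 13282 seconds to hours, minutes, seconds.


3h 41m 22s

Hours: 13282 ÷ 3600 = 3 remainder 2482
Minutes: 2482 ÷ 60 = 41 remainder 22
Seconds: 22


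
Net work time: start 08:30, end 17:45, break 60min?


8h 15m (495 minutes)

Total time = (17×60+45) - (8×60+30)
= 1065 - 510 = 555 min
Minus break: 555 - 60 = 495 min
= 8h 15m


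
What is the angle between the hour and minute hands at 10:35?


Hour hand = 10×30 + 35×0.5 = 317.5°
Minute hand = 35×6 = 210°
Difference = |317.5 - 210| = 107.5°

107.5°


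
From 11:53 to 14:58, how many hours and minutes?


3h 5m

End time in minutes: 14×60 + 58 = 898
Start time in minutes: 11×60 + 53 = 713
Difference = 898 - 713 = 185 minutes
= 3 hours 5 minutes


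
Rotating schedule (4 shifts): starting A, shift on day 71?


Shifts: A, B, C, D
Start: A (index 0)
Day 71: (0 + 71 - 1) mod 4
= 70 mod 4
= 2
Index 2 → shift C

Shift C


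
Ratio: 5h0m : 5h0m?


1:1 (1.00)

Duration 1: 300 minutes
Duration 2: 300 minutes
Ratio = 300:300
GCD = 300
Simplified = 1:1
As a decimal: 1/1 = 1.00


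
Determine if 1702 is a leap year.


No

Rules: divisible by 4 AND (not by 100 OR by 400)
1702 ÷ 4 = 425 remainder 2 → not divisible by 4
Not divisible by 4 → not a leap year


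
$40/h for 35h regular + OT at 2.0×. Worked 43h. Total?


$2040.00

Regular: 35h × $40 = $1400.00
Overtime: 43 - 35 = 8h
OT pay: 8h × $40 × 2.0 = $640.00
Total = $1400.00 + $640.00 = $2040.00


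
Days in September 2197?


30 days

Month: September (month 9)
September has 30 days


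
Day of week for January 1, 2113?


Sunday

Zeller's congruence:
q=1, m=13, k=12, j=21
h = (1 + ⌊13×14/5⌋ + 12 + ⌊12/4⌋ + ⌊21/4⌋ - 2×21) mod 7
= (1 + 36 + 12 + 3 + 5 - 42) mod 7
= 15 mod 7 = 1
h=1 → Sunday


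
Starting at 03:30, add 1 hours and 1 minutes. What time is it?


Start: 210 minutes from midnight
Add: 61 minutes
Total: 271 minutes
Hours: 271 ÷ 60 = 4 remainder 31

04:31


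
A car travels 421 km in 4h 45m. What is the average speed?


88.6 km/h

Distance: 421 km
Time: 4h 45m = 285 min = 285/60 = 19/4 hours
Speed = 421 ÷ (19/4) = 421 × 4 / 19 = 1684/19 ≈ 88.6 km/h


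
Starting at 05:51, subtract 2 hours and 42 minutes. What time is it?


Start: 351 minutes from midnight
Subtract: 162 minutes
Remaining: 351 - 162 = 189
Hours: 3, Minutes: 9

03:09


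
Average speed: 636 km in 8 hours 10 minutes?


Distance: 636 km
Time: 8h 10m = 490 min = 490/60 = 49/6 hours
Speed = 636 ÷ (49/6) = 636 × 6 / 49 = 3816/49 ≈ 77.9 km/h

77.9 km/h


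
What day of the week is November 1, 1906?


Zeller's congruence:
q=1, m=11, k=6, j=19
h = (1 + ⌊13×12/5⌋ + 6 + ⌊6/4⌋ + ⌊19/4⌋ - 2×19) mod 7
= (1 + 31 + 6 + 1 + 4 - 38) mod 7
= 5 mod 7 = 5
h=5 → Thursday

Thursday


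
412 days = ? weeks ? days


58 weeks 6 days

Weeks: 412 ÷ 7 = 58 remainder 6


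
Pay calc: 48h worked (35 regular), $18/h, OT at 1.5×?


$981.00

Regular: 35h × $18 = $630.00
Overtime: 48 - 35 = 13h
OT pay: 13h × $18 × 1.5 = $351.00
Total = $630.00 + $351.00 = $981.00


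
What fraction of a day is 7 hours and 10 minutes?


0.2986 (29.86%)

Total minutes: 7×60 + 10 = 430
Day = 24×60 = 1440 minutes
Fraction = 430/1440 ≈ 0.2986
As a percentage: 430/1440 × 100 ≈ 29.86%


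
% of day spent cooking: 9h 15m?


38.5%

Time: 555 minutes
Day: 1440 minutes
Percentage = (555/1440) × 100 ≈ 38.5%


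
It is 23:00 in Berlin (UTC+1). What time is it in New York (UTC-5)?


Time difference = UTC-5 - UTC+1 = -6 hours
New hour = (23 -6) mod 24
= 17 mod 24 = 17
Minutes unchanged → 17:00

17:00


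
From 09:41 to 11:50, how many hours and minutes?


End time in minutes: 11×60 + 50 = 710
Start time in minutes: 9×60 + 41 = 581
Difference = 710 - 581 = 129 minutes
= 2 hours 9 minutes

2h 9m


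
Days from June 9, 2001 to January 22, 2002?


227 days

From June 9, 2001 to January 22, 2002
Rest of June 2001: 30 - 9 = 21
Full months: July 31, August 31, September 30, October 31, November 30, December 31
Days into January 2002: 22
Total = 21 + 31 + 31 + 30 + 31 + 30 + 31 + 22 = 227 days


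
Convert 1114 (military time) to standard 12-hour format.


Hour: 11
11 < 12 → AM

11:14 AM


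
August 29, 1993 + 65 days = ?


Start: August 29, 1993
Add 65 days
August 29 → September 1: 31 - 29 + 1 = 3 days (65 - 3 = 62 left)
September 1 → October 1: 30 - 1 + 1 = 30 days (62 - 30 = 32 left)
October 1 → November 1: 31 - 1 + 1 = 31 days (32 - 31 = 1 left)
November 1 + 1 = November 2, 1993

November 2, 1993


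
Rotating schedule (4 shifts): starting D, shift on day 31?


Shift B

Shifts: A, B, C, D
Start: D (index 3)
Day 31: (3 + 31 - 1) mod 4
= 33 mod 4
= 1
Index 1 → shift B


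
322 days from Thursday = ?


Thursday

Start: Thursday (index 3)
(3 + 322) mod 7
= 325 mod 7
= 3
Index 3 → Thursday


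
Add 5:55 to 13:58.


Start: 838 minutes from midnight
Add: 355 minutes
Total: 1193 minutes
Hours: 1193 ÷ 60 = 19 remainder 53

19:53


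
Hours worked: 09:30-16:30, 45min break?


6h 15m (375 minutes)

Total time = (16×60+30) - (9×60+30)
= 990 - 570 = 420 min
Minus break: 420 - 45 = 375 min
= 6h 15m


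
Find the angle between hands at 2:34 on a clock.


127.0°

Hour hand = 2×30 + 34×0.5 = 77.0°
Minute hand = 34×6 = 204°
Difference = |77.0 - 204| = 127.0°


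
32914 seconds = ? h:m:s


Hours: 32914 ÷ 3600 = 9 remainder 514
Minutes: 514 ÷ 60 = 8 remainder 34
Seconds: 34

9h 8m 34s


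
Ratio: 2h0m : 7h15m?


Duration 1: 120 minutes
Duration 2: 435 minutes
Ratio = 120:435
GCD = 15
Simplified = 8:29
As a decimal: 8/29 ≈ 0.28

8:29 (0.28)


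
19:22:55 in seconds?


69775 seconds

Hours: 19 × 3600 = 68400
Minutes: 22 × 60 = 1320
Seconds: 55
Total = 68400 + 1320 + 55 = 69775


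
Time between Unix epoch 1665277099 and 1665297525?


Difference = 1665297525 - 1665277099 = 20426 seconds
In hours: 20426 / 3600 ≈ 5.7
In days: 20426 / 86400 ≈ 0.24

20426 seconds (5.7 hours / 0.24 days)


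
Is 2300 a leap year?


Rules: divisible by 4 AND (not by 100 OR by 400)
2300 ÷ 4 = 575 exactly → divisible by 4
2300 ÷ 100 = 23 exactly → divisible by 100
2300 ÷ 400 = 5 remainder 300 → not divisible by 400
Divisible by 100 but not by 400 → not a leap year

No


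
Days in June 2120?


30 days

Month: June (month 6)
June has 30 days


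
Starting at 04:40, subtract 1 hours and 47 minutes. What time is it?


Start: 280 minutes from midnight
Subtract: 107 minutes
Remaining: 280 - 107 = 173
Hours: 2, Minutes: 53

02:53


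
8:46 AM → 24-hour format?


Input: 8:46 AM
AM hour stays: 8

08:46


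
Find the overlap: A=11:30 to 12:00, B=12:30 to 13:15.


Meeting A: 690-720 (in minutes from midnight)
Meeting B: 750-795
Overlap start = max(690, 750) = 750
Overlap end = min(720, 795) = 720
Overlap = max(0, 720 - 750) = 0 min

0 minutes


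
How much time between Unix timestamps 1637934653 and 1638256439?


Difference = 1638256439 - 1637934653 = 321786 seconds
In hours: 321786 / 3600 ≈ 89.4
In days: 321786 / 86400 ≈ 3.72

321786 seconds (89.4 hours / 3.72 days)


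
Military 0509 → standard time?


Hour: 5
5 < 12 → AM

5:09 AM


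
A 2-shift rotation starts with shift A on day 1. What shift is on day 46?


Shifts: A, B
Start: A (index 0)
Day 46: (0 + 46 - 1) mod 2
= 45 mod 2
= 1
Index 1 → shift B

Shift B


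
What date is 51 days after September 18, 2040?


Start: September 18, 2040
Add 51 days
September 18 → October 1: 30 - 18 + 1 = 13 days (51 - 13 = 38 left)
October 1 → November 1: 31 - 1 + 1 = 31 days (38 - 31 = 7 left)
November 1 + 7 = November 8, 2040

November 8, 2040


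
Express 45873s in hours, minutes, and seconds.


12h 44m 33s

Hours: 45873 ÷ 3600 = 12 remainder 2673
Minutes: 2673 ÷ 60 = 44 remainder 33
Seconds: 33


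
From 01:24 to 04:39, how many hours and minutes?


3h 15m

End time in minutes: 4×60 + 39 = 279
Start time in minutes: 1×60 + 24 = 84
Difference = 279 - 84 = 195 minutes
= 3 hours 15 minutes


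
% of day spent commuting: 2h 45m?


11.5%

Time: 165 minutes
Day: 1440 minutes
Percentage = (165/1440) × 100 ≈ 11.5%


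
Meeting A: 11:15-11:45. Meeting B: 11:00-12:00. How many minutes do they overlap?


30 minutes

Meeting A: 675-705 (in minutes from midnight)
Meeting B: 660-720
Overlap start = max(675, 660) = 675
Overlap end = min(705, 720) = 705
Overlap = max(0, 705 - 675) = 30 min


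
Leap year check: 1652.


Rules: divisible by 4 AND (not by 100 OR by 400)
1652 ÷ 4 = 413 exactly → divisible by 4
1652 ÷ 100 = 16 remainder 52 → not divisible by 100
Divisible by 4 but not by 100 → leap year

Yes


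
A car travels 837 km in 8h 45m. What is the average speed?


95.7 km/h

Distance: 837 km
Time: 8h 45m = 525 min = 525/60 = 35/4 hours
Speed = 837 ÷ (35/4) = 837 × 4 / 35 = 3348/35 ≈ 95.7 km/h


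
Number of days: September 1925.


30 days

Month: September (month 9)
September has 30 days


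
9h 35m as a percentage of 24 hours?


Total minutes: 9×60 + 35 = 575
Day = 24×60 = 1440 minutes
Fraction = 575/1440 ≈ 0.3993
As a percentage: 575/1440 × 100 ≈ 39.93%

0.3993 (39.93%)


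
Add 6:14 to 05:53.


12:07

Start: 353 minutes from midnight
Add: 374 minutes
Total: 727 minutes
Hours: 727 ÷ 60 = 12 remainder 7


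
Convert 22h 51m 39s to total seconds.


Hours: 22 × 3600 = 79200
Minutes: 51 × 60 = 3060
Seconds: 39
Total = 79200 + 3060 + 39 = 82299

82299 seconds


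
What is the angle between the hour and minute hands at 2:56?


112.0°

Hour hand = 2×30 + 56×0.5 = 88.0°
Minute hand = 56×6 = 336°
Difference = |88.0 - 336| = 248.0°
Since > 180°: 360 - 248.0 = 112.0°


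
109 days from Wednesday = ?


Sunday

Start: Wednesday (index 2)
(2 + 109) mod 7
= 111 mod 7
= 6
Index 6 → Sunday


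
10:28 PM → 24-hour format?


22:28

Input: 10:28 PM
PM: 10 + 12 = 22


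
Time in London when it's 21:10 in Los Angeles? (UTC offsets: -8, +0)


Time difference = UTC+0 - UTC-8 = +8 hours
New hour = (21 + 8) mod 24
= 29 mod 24 = 5
Minutes unchanged → 05:10; 29 ≥ 24 → next day

05:10 (next day)


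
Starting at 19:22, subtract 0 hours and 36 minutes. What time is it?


18:46

Start: 1162 minutes from midnight
Subtract: 36 minutes
Remaining: 1162 - 36 = 1126
Hours: 18, Minutes: 46


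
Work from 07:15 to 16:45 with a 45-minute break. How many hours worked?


Total time = (16×60+45) - (7×60+15)
= 1005 - 435 = 570 min
Minus break: 570 - 45 = 525 min
= 8h 45m

8h 45m (525 minutes)


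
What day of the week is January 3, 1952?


Thursday

Zeller's congruence:
q=3, m=13, k=51, j=19
h = (3 + ⌊13×14/5⌋ + 51 + ⌊51/4⌋ + ⌊19/4⌋ - 2×19) mod 7
= (3 + 36 + 51 + 12 + 4 - 38) mod 7
= 68 mod 7 = 5
h=5 → Thursday


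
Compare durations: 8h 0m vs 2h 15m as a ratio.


Duration 1: 480 minutes
Duration 2: 135 minutes
Ratio = 480:135
GCD = 15
Simplified = 32:9
As a decimal: 32/9 ≈ 3.56

32:9 (3.56)


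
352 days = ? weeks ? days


Weeks: 352 ÷ 7 = 50 remainder 2

50 weeks 2 days


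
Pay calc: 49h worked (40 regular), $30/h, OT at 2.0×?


$1740.00

Regular: 40h × $30 = $1200.00
Overtime: 49 - 40 = 9h
OT pay: 9h × $30 × 2.0 = $540.00
Total = $1200.00 + $540.00 = $1740.00


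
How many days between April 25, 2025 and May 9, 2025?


14 days

From April 25, 2025 to May 9, 2025
Rest of April 2025: 30 - 25 = 5
Days into May 2025: 9
Total = 5 + 9 = 14 days


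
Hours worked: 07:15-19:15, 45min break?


11h 15m (675 minutes)

Total time = (19×60+15) - (7×60+15)
= 1155 - 435 = 720 min
Minus break: 720 - 45 = 675 min
= 11h 15m


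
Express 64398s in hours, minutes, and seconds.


Hours: 64398 ÷ 3600 = 17 remainder 3198
Minutes: 3198 ÷ 60 = 53 remainder 18
Seconds: 18

17h 53m 18s


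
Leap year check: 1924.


Rules: divisible by 4 AND (not by 100 OR by 400)
1924 ÷ 4 = 481 exactly → divisible by 4
1924 ÷ 100 = 19 remainder 24 → not divisible by 100
Divisible by 4 but not by 100 → leap year

Yes


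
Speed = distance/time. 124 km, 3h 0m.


41.3 km/h

Distance: 124 km
Time: 3 hours
Speed = 124 / 3 ≈ 41.3 km/h


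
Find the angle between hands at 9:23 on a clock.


Hour hand = 9×30 + 23×0.5 = 281.5°
Minute hand = 23×6 = 138°
Difference = |281.5 - 138| = 143.5°

143.5°


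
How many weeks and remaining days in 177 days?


25 weeks 2 days

Weeks: 177 ÷ 7 = 25 remainder 2


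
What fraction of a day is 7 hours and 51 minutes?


Total minutes: 7×60 + 51 = 471
Day = 24×60 = 1440 minutes
Fraction = 471/1440 ≈ 0.3271
As a percentage: 471/1440 × 100 ≈ 32.71%

0.3271 (32.71%)


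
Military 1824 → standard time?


6:24 PM

Hour: 18
18 - 12 = 6 → PM


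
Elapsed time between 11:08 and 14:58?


End time in minutes: 14×60 + 58 = 898
Start time in minutes: 11×60 + 8 = 668
Difference = 898 - 668 = 230 minutes
= 3 hours 50 minutes

3h 50m


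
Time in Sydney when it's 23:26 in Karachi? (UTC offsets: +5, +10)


04:26 (next day)

Time difference = UTC+10 - UTC+5 = +5 hours
New hour = (23 + 5) mod 24
= 28 mod 24 = 4
Minutes unchanged → 04:26; 28 ≥ 24 → next day


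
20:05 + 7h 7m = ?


03:12 (next day)

Start: 1205 minutes from midnight
Add: 427 minutes
Total: 1632 minutes
Hours: 1632 ÷ 60 = 27 remainder 12
27 ≥ 24 → 27 - 24 = 3 (next day)


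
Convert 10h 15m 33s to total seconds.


Hours: 10 × 3600 = 36000
Minutes: 15 × 60 = 900
Seconds: 33
Total = 36000 + 900 + 33 = 36933

36933 seconds


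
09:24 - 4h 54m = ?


04:30

Start: 564 minutes from midnight
Subtract: 294 minutes
Remaining: 564 - 294 = 270
Hours: 4, Minutes: 30


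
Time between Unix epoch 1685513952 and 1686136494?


Difference = 1686136494 - 1685513952 = 622542 seconds
In hours: 622542 / 3600 ≈ 172.9
In days: 622542 / 86400 ≈ 7.21

622542 seconds (172.9 hours / 7.21 days)


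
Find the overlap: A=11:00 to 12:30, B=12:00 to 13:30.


Meeting A: 660-750 (in minutes from midnight)
Meeting B: 720-810
Overlap start = max(660, 720) = 720
Overlap end = min(750, 810) = 750
Overlap = max(0, 750 - 720) = 30 min

30 minutes


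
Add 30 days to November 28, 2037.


Start: November 28, 2037
Add 30 days
November 28 → December 1: 30 - 28 + 1 = 3 days (30 - 3 = 27 left)
December 1 + 27 = December 28, 2037

December 28, 2037


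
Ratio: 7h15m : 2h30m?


29:10 (2.90)

Duration 1: 435 minutes
Duration 2: 150 minutes
Ratio = 435:150
GCD = 15
Simplified = 29:10
As a decimal: 29/10 = 2.90


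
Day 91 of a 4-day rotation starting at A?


Shift C

Shifts: A, B, C, D
Start: A (index 0)
Day 91: (0 + 91 - 1) mod 4
= 90 mod 4
= 2
Index 2 → shift C


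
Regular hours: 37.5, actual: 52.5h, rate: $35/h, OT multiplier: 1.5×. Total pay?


Regular: 37.5h × $35 = $1312.50
Overtime: 52.5 - 37.5 = 15.0h
OT pay: 15.0h × $35 × 1.5 = $787.50
Total = $1312.50 + $787.50 = $2100.00

$2100.00


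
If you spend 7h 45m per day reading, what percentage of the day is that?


Time: 465 minutes
Day: 1440 minutes
Percentage = (465/1440) × 100 ≈ 32.3%

32.3%


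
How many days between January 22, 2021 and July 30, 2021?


From January 22, 2021 to July 30, 2021
Rest of January 2021: 31 - 22 = 9
Full months: February 2021 28, March 31, April 30, May 31, June 30
Days into July 2021: 30
Total = 9 + 28 + 31 + 30 + 31 + 30 + 30 = 189 days

189 days


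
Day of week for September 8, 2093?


Zeller's congruence:
q=8, m=9, k=93, j=20
h = (8 + ⌊13×10/5⌋ + 93 + ⌊93/4⌋ + ⌊20/4⌋ - 2×20) mod 7
= (8 + 26 + 93 + 23 + 5 - 40) mod 7
= 115 mod 7 = 3
h=3 → Tuesday

Tuesday


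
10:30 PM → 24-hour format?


Input: 10:30 PM
PM: 10 + 12 = 22

22:30


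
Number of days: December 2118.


Month: December (month 12)
December has 31 days

31 days


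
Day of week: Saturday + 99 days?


Sunday

Start: Saturday (index 5)
(5 + 99) mod 7
= 104 mod 7
= 6
Index 6 → Sunday


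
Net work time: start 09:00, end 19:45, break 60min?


Total time = (19×60+45) - (9×60+0)
= 1185 - 540 = 645 min
Minus break: 645 - 60 = 585 min
= 9h 45m

9h 45m (585 minutes)


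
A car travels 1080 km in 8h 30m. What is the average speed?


Distance: 1080 km
Time: 8h 30m = 510 min = 510/60 = 17/2 hours
Speed = 1080 ÷ (17/2) = 1080 × 2 / 17 = 2160/17 ≈ 127.1 km/h

127.1 km/h


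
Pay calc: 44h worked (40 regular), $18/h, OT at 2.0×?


Regular: 40h × $18 = $720.00
Overtime: 44 - 40 = 4h
OT pay: 4h × $18 × 2.0 = $144.00
Total = $720.00 + $144.00 = $864.00

$864.00


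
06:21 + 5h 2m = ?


11:23

Start: 381 minutes from midnight
Add: 302 minutes
Total: 683 minutes
Hours: 683 ÷ 60 = 11 remainder 23


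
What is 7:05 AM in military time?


Input: 7:05 AM
AM hour stays: 7

07:05


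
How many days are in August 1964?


Month: August (month 8)
August has 31 days

31 days


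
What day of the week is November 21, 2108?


Wednesday

Zeller's congruence:
q=21, m=11, k=8, j=21
h = (21 + ⌊13×12/5⌋ + 8 + ⌊8/4⌋ + ⌊21/4⌋ - 2×21) mod 7
= (21 + 31 + 8 + 2 + 5 - 42) mod 7
= 25 mod 7 = 4
h=4 → Wednesday


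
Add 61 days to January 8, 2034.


Start: January 8, 2034
Add 61 days
January 8 → February 1: 31 - 8 + 1 = 24 days (61 - 24 = 37 left)
February 1 → March 1: 28 - 1 + 1 = 28 days (37 - 28 = 9 left)
March 1 + 9 = March 10, 2034

March 10, 2034


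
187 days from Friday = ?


Wednesday

Start: Friday (index 4)
(4 + 187) mod 7
= 191 mod 7
= 2
Index 2 → Wednesday


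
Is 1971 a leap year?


Rules: divisible by 4 AND (not by 100 OR by 400)
1971 ÷ 4 = 492 remainder 3 → not divisible by 4
Not divisible by 4 → not a leap year

No


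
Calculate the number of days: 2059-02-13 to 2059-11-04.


264 days

From February 13, 2059 to November 4, 2059
Rest of February 2059: 28 - 13 = 15
Full months: March 31, April 30, May 31, June 30, July 31, August 31, September 30, October 31
Days into November 2059: 4
Total = 15 + 31 + 30 + 31 + 30 + 31 + 31 + 30 + 31 + 4 = 264 days


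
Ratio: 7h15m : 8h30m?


29:34 (0.85)

Duration 1: 435 minutes
Duration 2: 510 minutes
Ratio = 435:510
GCD = 15
Simplified = 29:34
As a decimal: 29/34 ≈ 0.85


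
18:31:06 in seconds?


66666 seconds

Hours: 18 × 3600 = 64800
Minutes: 31 × 60 = 1860
Seconds: 6
Total = 64800 + 1860 + 6 = 66666


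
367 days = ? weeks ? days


Weeks: 367 ÷ 7 = 52 remainder 3

52 weeks 3 days


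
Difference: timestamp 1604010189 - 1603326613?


683576 seconds (189.9 hours / 7.91 days)

Difference = 1604010189 - 1603326613 = 683576 seconds
In hours: 683576 / 3600 ≈ 189.9
In days: 683576 / 86400 ≈ 7.91


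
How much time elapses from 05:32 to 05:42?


0h 10m

End time in minutes: 5×60 + 42 = 342
Start time in minutes: 5×60 + 32 = 332
Difference = 342 - 332 = 10 minutes
= 0 hours 10 minutes


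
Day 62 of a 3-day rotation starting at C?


Shift A

Shifts: A, B, C
Start: C (index 2)
Day 62: (2 + 62 - 1) mod 3
= 63 mod 3
= 0
Index 0 → shift A


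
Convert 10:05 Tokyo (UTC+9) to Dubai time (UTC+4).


Time difference = UTC+4 - UTC+9 = -5 hours
New hour = (10 -5) mod 24
= 5 mod 24 = 5
Minutes unchanged → 05:05

05:05


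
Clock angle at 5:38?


Hour hand = 5×30 + 38×0.5 = 169.0°
Minute hand = 38×6 = 228°
Difference = |169.0 - 228| = 59.0°

59.0°


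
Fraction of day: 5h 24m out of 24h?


Total minutes: 5×60 + 24 = 324
Day = 24×60 = 1440 minutes
Fraction = 324/1440 = 0.2250
As a percentage: 324/1440 × 100 = 22.50%

0.2250 (22.50%)


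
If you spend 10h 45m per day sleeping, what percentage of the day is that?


Time: 645 minutes
Day: 1440 minutes
Percentage = (645/1440) × 100 ≈ 44.8%

44.8%


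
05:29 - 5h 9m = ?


Start: 329 minutes from midnight
Subtract: 309 minutes
Remaining: 329 - 309 = 20
Hours: 0, Minutes: 20

00:20


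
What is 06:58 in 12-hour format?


Hour: 6
6 < 12 → AM

6:58 AM


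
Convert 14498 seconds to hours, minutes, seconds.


Hours: 14498 ÷ 3600 = 4 remainder 98
Minutes: 98 ÷ 60 = 1 remainder 38
Seconds: 38

4h 1m 38s


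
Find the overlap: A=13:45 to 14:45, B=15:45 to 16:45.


Meeting A: 825-885 (in minutes from midnight)
Meeting B: 945-1005
Overlap start = max(825, 945) = 945
Overlap end = min(885, 1005) = 885
Overlap = max(0, 885 - 945) = 0 min

0 minutes


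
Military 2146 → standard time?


9:46 PM

Hour: 21
21 - 12 = 9 → PM


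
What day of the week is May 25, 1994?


Zeller's congruence:
q=25, m=5, k=94, j=19
h = (25 + ⌊13×6/5⌋ + 94 + ⌊94/4⌋ + ⌊19/4⌋ - 2×19) mod 7
= (25 + 15 + 94 + 23 + 4 - 38) mod 7
= 123 mod 7 = 4
h=4 → Wednesday

Wednesday


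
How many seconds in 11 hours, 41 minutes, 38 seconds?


42098 seconds

Hours: 11 × 3600 = 39600
Minutes: 41 × 60 = 2460
Seconds: 38
Total = 39600 + 2460 + 38 = 42098


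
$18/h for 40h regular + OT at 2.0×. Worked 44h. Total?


$864.00

Regular: 40h × $18 = $720.00
Overtime: 44 - 40 = 4h
OT pay: 4h × $18 × 2.0 = $144.00
Total = $720.00 + $144.00 = $864.00
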